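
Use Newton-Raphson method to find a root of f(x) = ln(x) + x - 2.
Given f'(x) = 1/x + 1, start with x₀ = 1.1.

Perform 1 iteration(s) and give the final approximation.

f(x) = ln(x) + x - 2
f'(x) = 1/x + 1
x₀ = 1.1

Newton-Raphson formula: x_{n+1} = x_n - f(x_n)/f'(x_n)

Iteration 1:
  f(1.100000) = -0.804690
  f'(1.100000) = 1.909091
  x_1 = 1.100000 - (-0.804690)/1.909091 = 1.521504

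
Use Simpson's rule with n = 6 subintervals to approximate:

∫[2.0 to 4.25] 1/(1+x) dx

f(x) = 1/(1+x)
a = 2.0, b = 4.25, n = 6
h = (b - a)/n = 0.375000

Simpson's rule: (h/3)[f(x₀) + 4f(x₁) + 2f(x₂) + ... + f(xₙ)]

x_0 = 2.0000, f(x_0) = 0.333333, coefficient = 1
x_1 = 2.3750, f(x_1) = 0.296296, coefficient = 4
x_2 = 2.7500, f(x_2) = 0.266667, coefficient = 2
x_3 = 3.1250, f(x_3) = 0.242424, coefficient = 4
x_4 = 3.5000, f(x_4) = 0.222222, coefficient = 2
x_5 = 3.8750, f(x_5) = 0.205128, coefficient = 4
x_6 = 4.2500, f(x_6) = 0.190476, coefficient = 1

I ≈ (0.375000/3) × 4.476982 = 0.559623
Exact value: 0.559616
Error: 0.000007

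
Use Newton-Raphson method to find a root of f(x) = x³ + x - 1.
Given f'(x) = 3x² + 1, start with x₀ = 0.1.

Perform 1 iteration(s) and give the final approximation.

f(x) = x³ + x - 1
f'(x) = 3x² + 1
x₀ = 0.1

Newton-Raphson formula: x_{n+1} = x_n - f(x_n)/f'(x_n)

Iteration 1:
  f(0.100000) = -0.899000
  f'(0.100000) = 1.030000
  x_1 = 0.100000 - (-0.899000)/1.030000 = 0.972816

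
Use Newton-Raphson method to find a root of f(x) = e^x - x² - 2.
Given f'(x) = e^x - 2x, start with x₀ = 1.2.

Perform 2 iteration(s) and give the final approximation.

f(x) = e^x - x² - 2
f'(x) = e^x - 2x
x₀ = 1.2

Newton-Raphson formula: x_{n+1} = x_n - f(x_n)/f'(x_n)

Iteration 1:
  f(1.200000) = -0.119883
  f'(1.200000) = 0.920117
  x_1 = 1.200000 - (-0.119883)/0.920117 = 1.330291
Iteration 2:
  f(1.330291) = 0.012470
  f'(1.330291) = 1.121562
  x_2 = 1.330291 - 0.012470/1.121562 = 1.319173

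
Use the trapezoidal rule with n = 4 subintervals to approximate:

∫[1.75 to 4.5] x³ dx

f(x) = x³
a = 1.75, b = 4.5, n = 4
h = (b - a)/n = 0.687500

Trapezoidal rule: (h/2)[f(x₀) + 2f(x₁) + 2f(x₂) + ... + f(xₙ)]

x_0 = 1.7500, f(x_0) = 5.359375, coefficient = 1
x_1 = 2.4375, f(x_1) = 14.482178, coefficient = 2
x_2 = 3.1250, f(x_2) = 30.517578, coefficient = 2
x_3 = 3.8125, f(x_3) = 55.415283, coefficient = 2
x_4 = 4.5000, f(x_4) = 91.125000, coefficient = 1

I ≈ (0.687500/2) × 297.314453 = 102.201843
Exact value: 100.170898
Error: 2.030945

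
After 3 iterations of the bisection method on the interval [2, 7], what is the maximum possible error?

Bisection error bound: |error| ≤ (b-a)/2^n
|error| ≤ (7 - 2)/2^3 = 5/2^3
|error| ≤ 0.6250000000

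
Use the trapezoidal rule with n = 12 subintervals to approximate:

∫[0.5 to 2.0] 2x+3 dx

f(x) = 2x+3
a = 0.5, b = 2.0, n = 12
h = (b - a)/n = 0.125000

Trapezoidal rule: (h/2)[f(x₀) + 2f(x₁) + 2f(x₂) + ... + f(xₙ)]

x_0 = 0.5000, f(x_0) = 4.000000, coefficient = 1
x_1 = 0.6250, f(x_1) = 4.250000, coefficient = 2
x_2 = 0.7500, f(x_2) = 4.500000, coefficient = 2
x_3 = 0.8750, f(x_3) = 4.750000, coefficient = 2
x_4 = 1.0000, f(x_4) = 5.000000, coefficient = 2
x_5 = 1.1250, f(x_5) = 5.250000, coefficient = 2
x_6 = 1.2500, f(x_6) = 5.500000, coefficient = 2
x_7 = 1.3750, f(x_7) = 5.750000, coefficient = 2
x_8 = 1.5000, f(x_8) = 6.000000, coefficient = 2
x_9 = 1.6250, f(x_9) = 6.250000, coefficient = 2
x_10 = 1.7500, f(x_10) = 6.500000, coefficient = 2
x_11 = 1.8750, f(x_11) = 6.750000, coefficient = 2
x_12 = 2.0000, f(x_12) = 7.000000, coefficient = 1

I ≈ (0.125000/2) × 132.000000 = 8.250000
Exact value: 8.250000
Error: 0.000000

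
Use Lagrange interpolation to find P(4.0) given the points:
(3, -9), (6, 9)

Lagrange interpolation formula:
P(x) = Σ yᵢ × Lᵢ(x)
where Lᵢ(x) = Π_{j≠i} (x - xⱼ)/(xᵢ - xⱼ)

L_0(4.0) = (4.0 - 6)/(3 - 6) = 0.666667
L_1(4.0) = (4.0 - 3)/(6 - 3) = 0.333333

P(4.0) = (-9)×L_0(4.0) + 9×L_1(4.0)
P(4.0) = -3.000000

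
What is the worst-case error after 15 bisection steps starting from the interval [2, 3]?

Bisection error bound: |error| ≤ (b-a)/2^n
|error| ≤ (3 - 2)/2^15 = 1/2^15
|error| ≤ 0.0000305176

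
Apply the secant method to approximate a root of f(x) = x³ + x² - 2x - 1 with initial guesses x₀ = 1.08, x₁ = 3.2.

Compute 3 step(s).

f(x) = x³ + x² - 2x - 1
x₀ = 1.08, x₁ = 3.2

Secant formula: x_{n+1} = x_n - f(x_n)(x_n - x_{n-1})/(f(x_n) - f(x_{n-1}))

Iteration 1:
  f(1.080000) = -0.733888
  f(3.200000) = 35.608000
  x_2 = 3.200000 - 35.608000×(3.200000 - 1.080000)/(35.608000 - (-0.733888))
       = 1.122811
Iteration 2:
  f(3.200000) = 35.608000
  f(1.122811) = -0.569383
  x_3 = 1.122811 - (-0.569383)×(1.122811 - 3.200000)/(-0.569383 - 35.608000)
       = 1.155503
Iteration 3:
  f(1.122811) = -0.569383
  f(1.155503) = -0.433004
  x_4 = 1.155503 - (-0.433004)×(1.155503 - 1.122811)/(-0.433004 - (-0.569383))
       = 1.259301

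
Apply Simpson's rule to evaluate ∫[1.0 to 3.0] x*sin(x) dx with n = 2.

f(x) = x*sin(x)
a = 1.0, b = 3.0, n = 2
h = (b - a)/n = 1.000000

Simpson's rule: (h/3)[f(x₀) + 4f(x₁) + 2f(x₂) + ... + f(xₙ)]

x_0 = 1.0000, f(x_0) = 0.841471, coefficient = 1
x_1 = 2.0000, f(x_1) = 1.818595, coefficient = 4
x_2 = 3.0000, f(x_2) = 0.423360, coefficient = 1

I ≈ (1.000000/3) × 8.539210 = 2.846403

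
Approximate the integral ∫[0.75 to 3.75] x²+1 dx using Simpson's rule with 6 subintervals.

f(x) = x²+1
a = 0.75, b = 3.75, n = 6
h = (b - a)/n = 0.500000

Simpson's rule: (h/3)[f(x₀) + 4f(x₁) + 2f(x₂) + ... + f(xₙ)]

x_0 = 0.7500, f(x_0) = 1.562500, coefficient = 1
x_1 = 1.2500, f(x_1) = 2.562500, coefficient = 4
x_2 = 1.7500, f(x_2) = 4.062500, coefficient = 2
x_3 = 2.2500, f(x_3) = 6.062500, coefficient = 4
x_4 = 2.7500, f(x_4) = 8.562500, coefficient = 2
x_5 = 3.2500, f(x_5) = 11.562500, coefficient = 4
x_6 = 3.7500, f(x_6) = 15.062500, coefficient = 1

I ≈ (0.500000/3) × 122.625000 = 20.437500
Exact value: 20.437500
Error: 0.000000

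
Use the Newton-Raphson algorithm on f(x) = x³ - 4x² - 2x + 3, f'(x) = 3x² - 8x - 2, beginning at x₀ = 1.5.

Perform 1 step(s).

f(x) = x³ - 4x² - 2x + 3
f'(x) = 3x² - 8x - 2
x₀ = 1.5

Newton-Raphson formula: x_{n+1} = x_n - f(x_n)/f'(x_n)

Iteration 1:
  f(1.500000) = -5.625000
  f'(1.500000) = -7.250000
  x_1 = 1.500000 - (-5.625000)/(-7.250000) = 0.724138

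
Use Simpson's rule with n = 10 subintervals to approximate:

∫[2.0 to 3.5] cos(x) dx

f(x) = cos(x)
a = 2.0, b = 3.5, n = 10
h = (b - a)/n = 0.150000

Simpson's rule: (h/3)[f(x₀) + 4f(x₁) + 2f(x₂) + ... + f(xₙ)]

x_0 = 2.0000, f(x_0) = -0.416147, coefficient = 1
x_1 = 2.1500, f(x_1) = -0.547358, coefficient = 4
x_2 = 2.3000, f(x_2) = -0.666276, coefficient = 2
x_3 = 2.4500, f(x_3) = -0.770231, coefficient = 4
x_4 = 2.6000, f(x_4) = -0.856889, coefficient = 2
x_5 = 2.7500, f(x_5) = -0.924302, coefficient = 4
x_6 = 2.9000, f(x_6) = -0.970958, coefficient = 2
x_7 = 3.0500, f(x_7) = -0.995808, coefficient = 4
x_8 = 3.2000, f(x_8) = -0.998295, coefficient = 2
x_9 = 3.3500, f(x_9) = -0.978362, coefficient = 4
x_10 = 3.5000, f(x_10) = -0.936457, coefficient = 1

I ≈ (0.150000/3) × -25.201684 = -1.260084
Exact value: -1.260081
Error: 0.000004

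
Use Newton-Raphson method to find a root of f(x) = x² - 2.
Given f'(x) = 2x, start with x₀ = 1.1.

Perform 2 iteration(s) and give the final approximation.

f(x) = x² - 2
f'(x) = 2x
x₀ = 1.1

Newton-Raphson formula: x_{n+1} = x_n - f(x_n)/f'(x_n)

Iteration 1:
  f(1.100000) = -0.790000
  f'(1.100000) = 2.200000
  x_1 = 1.100000 - (-0.790000)/2.200000 = 1.459091
Iteration 2:
  f(1.459091) = 0.128946
  f'(1.459091) = 2.918182
  x_2 = 1.459091 - 0.128946/2.918182 = 1.414904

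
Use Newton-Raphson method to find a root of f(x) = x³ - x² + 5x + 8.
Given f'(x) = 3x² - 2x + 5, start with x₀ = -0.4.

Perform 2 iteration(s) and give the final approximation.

f(x) = x³ - x² + 5x + 8
f'(x) = 3x² - 2x + 5
x₀ = -0.4

Newton-Raphson formula: x_{n+1} = x_n - f(x_n)/f'(x_n)

Iteration 1:
  f(-0.400000) = 5.776000
  f'(-0.400000) = 6.280000
  x_1 = -0.400000 - 5.776000/6.280000 = -1.319745
Iteration 2:
  f(-1.319745) = -2.639090
  f'(-1.319745) = 12.864673
  x_2 = -1.319745 - (-2.639090)/12.864673 = -1.114603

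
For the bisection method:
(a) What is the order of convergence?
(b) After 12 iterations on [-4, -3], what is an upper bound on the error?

(a) Bisection has linear (order 1) convergence; the error is halved each step.

(b) Error bound = (b-a)/2^n = (-3 - (-4))/2^{12}
    = 1/2^{12}

(a) 1 (linear); (b) error ≤ 2.44e-04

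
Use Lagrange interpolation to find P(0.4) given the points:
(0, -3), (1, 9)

Lagrange interpolation formula:
P(x) = Σ yᵢ × Lᵢ(x)
where Lᵢ(x) = Π_{j≠i} (x - xⱼ)/(xᵢ - xⱼ)

L_0(0.4) = (0.4 - 1)/(0 - 1) = 0.600000
L_1(0.4) = (0.4 - 0)/(1 - 0) = 0.400000

P(0.4) = (-3)×L_0(0.4) + 9×L_1(0.4)
P(0.4) = 1.800000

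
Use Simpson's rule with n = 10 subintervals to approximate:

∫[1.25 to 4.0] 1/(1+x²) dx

f(x) = 1/(1+x²)
a = 1.25, b = 4.0, n = 10
h = (b - a)/n = 0.275000

Simpson's rule: (h/3)[f(x₀) + 4f(x₁) + 2f(x₂) + ... + f(xₙ)]

x_0 = 1.2500, f(x_0) = 0.390244, coefficient = 1
x_1 = 1.5250, f(x_1) = 0.300695, coefficient = 4
x_2 = 1.8000, f(x_2) = 0.235849, coefficient = 2
x_3 = 2.0750, f(x_3) = 0.188479, coefficient = 4
x_4 = 2.3500, f(x_4) = 0.153315, coefficient = 2
x_5 = 2.6250, f(x_5) = 0.126733, coefficient = 4
x_6 = 2.9000, f(x_6) = 0.106270, coefficient = 2
x_7 = 3.1750, f(x_7) = 0.090248, coefficient = 4
x_8 = 3.4500, f(x_8) = 0.077504, coefficient = 2
x_9 = 3.7250, f(x_9) = 0.067224, coefficient = 4
x_10 = 4.0000, f(x_10) = 0.058824, coefficient = 1

I ≈ (0.275000/3) × 4.688461 = 0.429776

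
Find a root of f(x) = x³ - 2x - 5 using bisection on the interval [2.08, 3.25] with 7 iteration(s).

f(x) = x³ - 2x - 5
Initial interval: [2.08, 3.25]

Iteration 1:
  c_1 = (2.080000 + 3.250000)/2 = 2.665000
  f(c_1) = f(2.665000) = 8.597430
  f(a) × f(c) < 0, new interval: [2.080000, 2.665000]
Iteration 2:
  c_2 = (2.080000 + 2.665000)/2 = 2.372500
  f(c_2) = f(2.372500) = 3.609224
  f(a) × f(c) < 0, new interval: [2.080000, 2.372500]
Iteration 3:
  c_3 = (2.080000 + 2.372500)/2 = 2.226250
  f(c_3) = f(2.226250) = 1.581216
  f(a) × f(c) < 0, new interval: [2.080000, 2.226250]
Iteration 4:
  c_4 = (2.080000 + 2.226250)/2 = 2.153125
  f(c_4) = f(2.153125) = 0.675524
  f(a) × f(c) < 0, new interval: [2.080000, 2.153125]
Iteration 5:
  c_5 = (2.080000 + 2.153125)/2 = 2.116563
  f(c_5) = f(2.116563) = 0.248730
  f(a) × f(c) < 0, new interval: [2.080000, 2.116563]
Iteration 6:
  c_6 = (2.080000 + 2.116563)/2 = 2.098281
  f(c_6) = f(2.098281) = 0.041717
  f(a) × f(c) < 0, new interval: [2.080000, 2.098281]
Iteration 7:
  c_7 = (2.080000 + 2.098281)/2 = 2.089141
  f(c_7) = f(2.089141) = -0.060209
  f(a) × f(c) ≥ 0, new interval: [2.089141, 2.098281]

After 7 iteration(s), the approximation is c_7 = 2.089141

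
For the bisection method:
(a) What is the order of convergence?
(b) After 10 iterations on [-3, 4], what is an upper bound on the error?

(a) Bisection has linear (order 1) convergence; the error is halved each step.

(b) Error bound = (b-a)/2^n = (4 - (-3))/2^{10}
    = 7/2^{10}

(a) 1 (linear); (b) error ≤ 6.84e-03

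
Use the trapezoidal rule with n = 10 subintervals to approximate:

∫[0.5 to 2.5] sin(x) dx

f(x) = sin(x)
a = 0.5, b = 2.5, n = 10
h = (b - a)/n = 0.200000

Trapezoidal rule: (h/2)[f(x₀) + 2f(x₁) + 2f(x₂) + ... + f(xₙ)]

x_0 = 0.5000, f(x_0) = 0.479426, coefficient = 1
x_1 = 0.7000, f(x_1) = 0.644218, coefficient = 2
x_2 = 0.9000, f(x_2) = 0.783327, coefficient = 2
x_3 = 1.1000, f(x_3) = 0.891207, coefficient = 2
x_4 = 1.3000, f(x_4) = 0.963558, coefficient = 2
x_5 = 1.5000, f(x_5) = 0.997495, coefficient = 2
x_6 = 1.7000, f(x_6) = 0.991665, coefficient = 2
x_7 = 1.9000, f(x_7) = 0.946300, coefficient = 2
x_8 = 2.1000, f(x_8) = 0.863209, coefficient = 2
x_9 = 2.3000, f(x_9) = 0.745705, coefficient = 2
x_10 = 2.5000, f(x_10) = 0.598472, coefficient = 1

I ≈ (0.200000/2) × 16.731267 = 1.673127
Exact value: 1.678726
Error: 0.005599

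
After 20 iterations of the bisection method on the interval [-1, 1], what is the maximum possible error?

Bisection error bound: |error| ≤ (b-a)/2^n
|error| ≤ (1 - (-1))/2^20 = 2/2^20
|error| ≤ 0.0000019073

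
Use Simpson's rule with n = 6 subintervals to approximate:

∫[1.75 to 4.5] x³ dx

f(x) = x³
a = 1.75, b = 4.5, n = 6
h = (b - a)/n = 0.458333

Simpson's rule: (h/3)[f(x₀) + 4f(x₁) + 2f(x₂) + ... + f(xₙ)]

x_0 = 1.7500, f(x_0) = 5.359375, coefficient = 1
x_1 = 2.2083, f(x_1) = 10.769459, coefficient = 4
x_2 = 2.6667, f(x_2) = 18.962963, coefficient = 2
x_3 = 3.1250, f(x_3) = 30.517578, coefficient = 4
x_4 = 3.5833, f(x_4) = 46.010995, coefficient = 2
x_5 = 4.0417, f(x_5) = 66.020906, coefficient = 4
x_6 = 4.5000, f(x_6) = 91.125000, coefficient = 1

I ≈ (0.458333/3) × 655.664062 = 100.170898
Exact value: 100.170898
Error: 0.000000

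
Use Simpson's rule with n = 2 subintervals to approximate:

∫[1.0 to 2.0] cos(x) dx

f(x) = cos(x)
a = 1.0, b = 2.0, n = 2
h = (b - a)/n = 0.500000

Simpson's rule: (h/3)[f(x₀) + 4f(x₁) + 2f(x₂) + ... + f(xₙ)]

x_0 = 1.0000, f(x_0) = 0.540302, coefficient = 1
x_1 = 1.5000, f(x_1) = 0.070737, coefficient = 4
x_2 = 2.0000, f(x_2) = -0.416147, coefficient = 1

I ≈ (0.500000/3) × 0.407104 = 0.067851
Exact value: 0.067826
Error: 0.000024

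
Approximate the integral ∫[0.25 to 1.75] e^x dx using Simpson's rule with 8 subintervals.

f(x) = e^x
a = 0.25, b = 1.75, n = 8
h = (b - a)/n = 0.187500

Simpson's rule: (h/3)[f(x₀) + 4f(x₁) + 2f(x₂) + ... + f(xₙ)]

x_0 = 0.2500, f(x_0) = 1.284025, coefficient = 1
x_1 = 0.4375, f(x_1) = 1.548830, coefficient = 4
x_2 = 0.6250, f(x_2) = 1.868246, coefficient = 2
x_3 = 0.8125, f(x_3) = 2.253535, coefficient = 4
x_4 = 1.0000, f(x_4) = 2.718282, coefficient = 2
x_5 = 1.1875, f(x_5) = 3.278874, coefficient = 4
x_6 = 1.3750, f(x_6) = 3.955077, coefficient = 2
x_7 = 1.5625, f(x_7) = 4.770733, coefficient = 4
x_8 = 1.7500, f(x_8) = 5.754603, coefficient = 1

I ≈ (0.187500/3) × 71.529725 = 4.470608
Exact value: 4.470577
Error: 0.000031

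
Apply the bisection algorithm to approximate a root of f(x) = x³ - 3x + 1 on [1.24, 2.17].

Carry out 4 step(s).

f(x) = x³ - 3x + 1
Initial interval: [1.24, 2.17]

Iteration 1:
  c_1 = (1.240000 + 2.170000)/2 = 1.705000
  f(c_1) = f(1.705000) = 0.841478
  f(a) × f(c) < 0, new interval: [1.240000, 1.705000]
Iteration 2:
  c_2 = (1.240000 + 1.705000)/2 = 1.472500
  f(c_2) = f(1.472500) = -0.224743
  f(a) × f(c) ≥ 0, new interval: [1.472500, 1.705000]
Iteration 3:
  c_3 = (1.472500 + 1.705000)/2 = 1.588750
  f(c_3) = f(1.588750) = 0.243956
  f(a) × f(c) < 0, new interval: [1.472500, 1.588750]
Iteration 4:
  c_4 = (1.472500 + 1.588750)/2 = 1.530625
  f(c_4) = f(1.530625) = -0.005907
  f(a) × f(c) ≥ 0, new interval: [1.530625, 1.588750]

After 4 iteration(s), the approximation is c_4 = 1.530625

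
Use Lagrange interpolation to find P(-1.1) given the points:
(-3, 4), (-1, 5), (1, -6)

Lagrange interpolation formula:
P(x) = Σ yᵢ × Lᵢ(x)
where Lᵢ(x) = Π_{j≠i} (x - xⱼ)/(xᵢ - xⱼ)

L_0(-1.1) = (-1.1 - (-1))/(-3 - (-1)) × (-1.1 - 1)/(-3 - 1) = 0.026250
L_1(-1.1) = (-1.1 - (-3))/(-1 - (-3)) × (-1.1 - 1)/(-1 - 1) = 0.997500
L_2(-1.1) = (-1.1 - (-3))/(1 - (-3)) × (-1.1 - (-1))/(1 - (-1)) = -0.023750

P(-1.1) = 4×L_0(-1.1) + 5×L_1(-1.1) + (-6)×L_2(-1.1)
P(-1.1) = 5.235000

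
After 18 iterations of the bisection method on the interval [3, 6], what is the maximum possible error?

Bisection error bound: |error| ≤ (b-a)/2^n
|error| ≤ (6 - 3)/2^18 = 3/2^18
|error| ≤ 0.0000114441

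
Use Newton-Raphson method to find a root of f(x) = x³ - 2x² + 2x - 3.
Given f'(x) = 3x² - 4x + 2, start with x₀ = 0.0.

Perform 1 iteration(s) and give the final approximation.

f(x) = x³ - 2x² + 2x - 3
f'(x) = 3x² - 4x + 2
x₀ = 0.0

Newton-Raphson formula: x_{n+1} = x_n - f(x_n)/f'(x_n)

Iteration 1:
  f(0.000000) = -3.000000
  f'(0.000000) = 2.000000
  x_1 = 0.000000 - (-3.000000)/2.000000 = 1.500000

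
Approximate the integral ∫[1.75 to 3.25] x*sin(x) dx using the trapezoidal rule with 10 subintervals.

f(x) = x*sin(x)
a = 1.75, b = 3.25, n = 10
h = (b - a)/n = 0.150000

Trapezoidal rule: (h/2)[f(x₀) + 2f(x₁) + 2f(x₂) + ... + f(xₙ)]

x_0 = 1.7500, f(x_0) = 1.721975, coefficient = 1
x_1 = 1.9000, f(x_1) = 1.797970, coefficient = 2
x_2 = 2.0500, f(x_2) = 1.819093, coefficient = 2
x_3 = 2.2000, f(x_3) = 1.778692, coefficient = 2
x_4 = 2.3500, f(x_4) = 1.671962, coefficient = 2
x_5 = 2.5000, f(x_5) = 1.496180, coefficient = 2
x_6 = 2.6500, f(x_6) = 1.250881, coefficient = 2
x_7 = 2.8000, f(x_7) = 0.937967, coefficient = 2
x_8 = 2.9500, f(x_8) = 0.561747, coefficient = 2
x_9 = 3.1000, f(x_9) = 0.128900, coefficient = 2
x_10 = 3.2500, f(x_10) = -0.351634, coefficient = 1

I ≈ (0.150000/2) × 24.257126 = 1.819284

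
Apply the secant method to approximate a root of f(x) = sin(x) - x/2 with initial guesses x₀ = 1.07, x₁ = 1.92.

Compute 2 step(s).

f(x) = sin(x) - x/2
x₀ = 1.07, x₁ = 1.92

Secant formula: x_{n+1} = x_n - f(x_n)(x_n - x_{n-1})/(f(x_n) - f(x_{n-1}))

Iteration 1:
  f(1.070000) = 0.342201
  f(1.920000) = -0.020355
  x_2 = 1.920000 - (-0.020355)×(1.920000 - 1.070000)/(-0.020355 - 0.342201)
       = 1.872279
Iteration 2:
  f(1.920000) = -0.020355
  f(1.872279) = 0.018757
  x_3 = 1.872279 - 0.018757×(1.872279 - 1.920000)/(0.018757 - (-0.020355))
       = 1.895165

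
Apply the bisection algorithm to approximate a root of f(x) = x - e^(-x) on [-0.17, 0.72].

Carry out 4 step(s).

f(x) = x - e^(-x)
Initial interval: [-0.17, 0.72]

Iteration 1:
  c_1 = (-0.170000 + 0.720000)/2 = 0.275000
  f(c_1) = f(0.275000) = -0.484572
  f(a) × f(c) ≥ 0, new interval: [0.275000, 0.720000]
Iteration 2:
  c_2 = (0.275000 + 0.720000)/2 = 0.497500
  f(c_2) = f(0.497500) = -0.110549
  f(a) × f(c) ≥ 0, new interval: [0.497500, 0.720000]
Iteration 3:
  c_3 = (0.497500 + 0.720000)/2 = 0.608750
  f(c_3) = f(0.608750) = 0.064720
  f(a) × f(c) < 0, new interval: [0.497500, 0.608750]
Iteration 4:
  c_4 = (0.497500 + 0.608750)/2 = 0.553125
  f(c_4) = f(0.553125) = -0.022025
  f(a) × f(c) ≥ 0, new interval: [0.553125, 0.608750]

After 4 iteration(s), the approximation is c_4 = 0.553125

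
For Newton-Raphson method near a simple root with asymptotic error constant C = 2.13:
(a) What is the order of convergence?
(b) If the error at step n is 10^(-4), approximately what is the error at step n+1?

(a) Newton-Raphson has quadratic (order 2) convergence near simple roots.
    This means |e_{n+1}| ≈ C|e_n|².

(b) With |e_n| = 10^(-4) and C = 2.13:
    |e_{n+1}| ≈ 2.13 × (10^(-4))² = 2.13 × 10^(-8)

(a) 2 (quadratic); (b) |e_{n+1}| ≈ 2.130e-08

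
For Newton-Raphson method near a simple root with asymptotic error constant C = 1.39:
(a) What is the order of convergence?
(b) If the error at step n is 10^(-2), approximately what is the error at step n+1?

(a) Newton-Raphson has quadratic (order 2) convergence near simple roots.
    This means |e_{n+1}| ≈ C|e_n|².

(b) With |e_n| = 10^(-2) and C = 1.39:
    |e_{n+1}| ≈ 1.39 × (10^(-2))² = 1.39 × 10^(-4)

(a) 2 (quadratic); (b) |e_{n+1}| ≈ 1.390e-04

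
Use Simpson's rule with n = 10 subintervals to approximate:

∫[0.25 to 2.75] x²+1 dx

f(x) = x²+1
a = 0.25, b = 2.75, n = 10
h = (b - a)/n = 0.250000

Simpson's rule: (h/3)[f(x₀) + 4f(x₁) + 2f(x₂) + ... + f(xₙ)]

x_0 = 0.2500, f(x_0) = 1.062500, coefficient = 1
x_1 = 0.5000, f(x_1) = 1.250000, coefficient = 4
x_2 = 0.7500, f(x_2) = 1.562500, coefficient = 2
x_3 = 1.0000, f(x_3) = 2.000000, coefficient = 4
x_4 = 1.2500, f(x_4) = 2.562500, coefficient = 2
x_5 = 1.5000, f(x_5) = 3.250000, coefficient = 4
x_6 = 1.7500, f(x_6) = 4.062500, coefficient = 2
x_7 = 2.0000, f(x_7) = 5.000000, coefficient = 4
x_8 = 2.2500, f(x_8) = 6.062500, coefficient = 2
x_9 = 2.5000, f(x_9) = 7.250000, coefficient = 4
x_10 = 2.7500, f(x_10) = 8.562500, coefficient = 1

I ≈ (0.250000/3) × 113.125000 = 9.427083
Exact value: 9.427083
Error: 0.000000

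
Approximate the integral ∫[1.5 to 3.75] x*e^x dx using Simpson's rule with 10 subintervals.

f(x) = x*e^x
a = 1.5, b = 3.75, n = 10
h = (b - a)/n = 0.225000

Simpson's rule: (h/3)[f(x₀) + 4f(x₁) + 2f(x₂) + ... + f(xₙ)]

x_0 = 1.5000, f(x_0) = 6.722534, coefficient = 1
x_1 = 1.7250, f(x_1) = 9.681599, coefficient = 4
x_2 = 1.9500, f(x_2) = 13.705941, coefficient = 2
x_3 = 2.1750, f(x_3) = 19.144753, coefficient = 4
x_4 = 2.4000, f(x_4) = 26.455623, coefficient = 2
x_5 = 2.6250, f(x_5) = 36.237007, coefficient = 4
x_6 = 2.8500, f(x_6) = 49.270178, coefficient = 2
x_7 = 3.0750, f(x_7) = 66.573387, coefficient = 4
x_8 = 3.3000, f(x_8) = 89.471708, coefficient = 2
x_9 = 3.5250, f(x_9) = 119.687052, coefficient = 4
x_10 = 3.7500, f(x_10) = 159.454058, coefficient = 1

I ≈ (0.225000/3) × 1529.278683 = 114.695901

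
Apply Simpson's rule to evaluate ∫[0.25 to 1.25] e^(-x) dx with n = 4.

f(x) = e^(-x)
a = 0.25, b = 1.25, n = 4
h = (b - a)/n = 0.250000

Simpson's rule: (h/3)[f(x₀) + 4f(x₁) + 2f(x₂) + ... + f(xₙ)]

x_0 = 0.2500, f(x_0) = 0.778801, coefficient = 1
x_1 = 0.5000, f(x_1) = 0.606531, coefficient = 4
x_2 = 0.7500, f(x_2) = 0.472367, coefficient = 2
x_3 = 1.0000, f(x_3) = 0.367879, coefficient = 4
x_4 = 1.2500, f(x_4) = 0.286505, coefficient = 1

I ≈ (0.250000/3) × 5.907679 = 0.492307
Exact value: 0.492296
Error: 0.000011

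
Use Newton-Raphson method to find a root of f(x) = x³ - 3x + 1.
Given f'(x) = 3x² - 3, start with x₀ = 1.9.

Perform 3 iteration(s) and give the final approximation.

f(x) = x³ - 3x + 1
f'(x) = 3x² - 3
x₀ = 1.9

Newton-Raphson formula: x_{n+1} = x_n - f(x_n)/f'(x_n)

Iteration 1:
  f(1.900000) = 2.159000
  f'(1.900000) = 7.830000
  x_1 = 1.900000 - 2.159000/7.830000 = 1.624266
Iteration 2:
  f(1.624266) = 0.412404
  f'(1.624266) = 4.914717
  x_2 = 1.624266 - 0.412404/4.914717 = 1.540354
Iteration 3:
  f(1.540354) = 0.033720
  f'(1.540354) = 4.118068
  x_3 = 1.540354 - 0.033720/4.118068 = 1.532165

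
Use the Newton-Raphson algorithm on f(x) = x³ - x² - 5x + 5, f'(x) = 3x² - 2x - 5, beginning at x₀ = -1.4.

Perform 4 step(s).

f(x) = x³ - x² - 5x + 5
f'(x) = 3x² - 2x - 5
x₀ = -1.4

Newton-Raphson formula: x_{n+1} = x_n - f(x_n)/f'(x_n)

Iteration 1:
  f(-1.400000) = 7.296000
  f'(-1.400000) = 3.680000
  x_1 = -1.400000 - 7.296000/3.680000 = -3.382609
Iteration 2:
  f(-3.382609) = -28.232947
  f'(-3.382609) = 36.091342
  x_2 = -3.382609 - (-28.232947)/36.091342 = -2.600345
Iteration 3:
  f(-2.600345) = -6.343066
  f'(-2.600345) = 20.486072
  x_3 = -2.600345 - (-6.343066)/20.486072 = -2.290717
Iteration 4:
  f(-2.290717) = -0.814068
  f'(-2.290717) = 15.323583
  x_4 = -2.290717 - (-0.814068)/15.323583 = -2.237592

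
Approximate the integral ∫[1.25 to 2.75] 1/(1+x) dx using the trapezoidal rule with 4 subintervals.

f(x) = 1/(1+x)
a = 1.25, b = 2.75, n = 4
h = (b - a)/n = 0.375000

Trapezoidal rule: (h/2)[f(x₀) + 2f(x₁) + 2f(x₂) + ... + f(xₙ)]

x_0 = 1.2500, f(x_0) = 0.444444, coefficient = 1
x_1 = 1.6250, f(x_1) = 0.380952, coefficient = 2
x_2 = 2.0000, f(x_2) = 0.333333, coefficient = 2
x_3 = 2.3750, f(x_3) = 0.296296, coefficient = 2
x_4 = 2.7500, f(x_4) = 0.266667, coefficient = 1

I ≈ (0.375000/2) × 2.732275 = 0.512302
Exact value: 0.510826
Error: 0.001476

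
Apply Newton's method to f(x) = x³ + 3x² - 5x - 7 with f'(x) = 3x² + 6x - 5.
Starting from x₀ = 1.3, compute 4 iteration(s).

f(x) = x³ + 3x² - 5x - 7
f'(x) = 3x² + 6x - 5
x₀ = 1.3

Newton-Raphson formula: x_{n+1} = x_n - f(x_n)/f'(x_n)

Iteration 1:
  f(1.300000) = -6.233000
  f'(1.300000) = 7.870000
  x_1 = 1.300000 - (-6.233000)/7.870000 = 2.091995
Iteration 2:
  f(2.091995) = 4.824850
  f'(2.091995) = 20.681298
  x_2 = 2.091995 - 4.824850/20.681298 = 1.858700
Iteration 3:
  f(1.858700) = 0.492164
  f'(1.858700) = 16.516490
  x_3 = 1.858700 - 0.492164/16.516490 = 1.828901
Iteration 4:
  f(1.828901) = 0.007589
  f'(1.828901) = 16.008048
  x_4 = 1.828901 - 0.007589/16.008048 = 1.828427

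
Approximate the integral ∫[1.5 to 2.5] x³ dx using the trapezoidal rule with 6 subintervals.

f(x) = x³
a = 1.5, b = 2.5, n = 6
h = (b - a)/n = 0.166667

Trapezoidal rule: (h/2)[f(x₀) + 2f(x₁) + 2f(x₂) + ... + f(xₙ)]

x_0 = 1.5000, f(x_0) = 3.375000, coefficient = 1
x_1 = 1.6667, f(x_1) = 4.629630, coefficient = 2
x_2 = 1.8333, f(x_2) = 6.162037, coefficient = 2
x_3 = 2.0000, f(x_3) = 8.000000, coefficient = 2
x_4 = 2.1667, f(x_4) = 10.171296, coefficient = 2
x_5 = 2.3333, f(x_5) = 12.703704, coefficient = 2
x_6 = 2.5000, f(x_6) = 15.625000, coefficient = 1

I ≈ (0.166667/2) × 102.333333 = 8.527778
Exact value: 8.500000
Error: 0.027778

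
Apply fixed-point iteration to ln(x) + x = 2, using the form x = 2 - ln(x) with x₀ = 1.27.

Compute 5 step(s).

Equation: ln(x) + x = 2
Fixed-point form: x = 2 - ln(x)
x₀ = 1.27

x_1 = g(1.270000) = 1.760983
x_2 = g(1.760983) = 1.434128
x_3 = g(1.434128) = 1.639443
x_4 = g(1.639443) = 1.505643
x_5 = g(1.505643) = 1.590780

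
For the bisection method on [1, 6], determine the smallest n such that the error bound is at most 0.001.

We need (b-a)/2^n ≤ 0.001
(6 - 1)/2^n ≤ 0.001
5/2^n ≤ 0.001
2^n ≥ 5000
n ≥ log₂(5000) = 12.29
n ≥ 13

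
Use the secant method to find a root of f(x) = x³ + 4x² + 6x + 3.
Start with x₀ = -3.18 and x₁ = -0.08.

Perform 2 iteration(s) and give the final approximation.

f(x) = x³ + 4x² + 6x + 3
x₀ = -3.18, x₁ = -0.08

Secant formula: x_{n+1} = x_n - f(x_n)(x_n - x_{n-1})/(f(x_n) - f(x_{n-1}))

Iteration 1:
  f(-3.180000) = -7.787832
  f(-0.080000) = 2.545088
  x_2 = -0.080000 - 2.545088×(-0.080000 - (-3.180000))/(2.545088 - (-7.787832))
       = -0.843557
Iteration 2:
  f(-0.080000) = 2.545088
  f(-0.843557) = 0.184746
  x_3 = -0.843557 - 0.184746×(-0.843557 - (-0.080000))/(0.184746 - 2.545088)
       = -0.903321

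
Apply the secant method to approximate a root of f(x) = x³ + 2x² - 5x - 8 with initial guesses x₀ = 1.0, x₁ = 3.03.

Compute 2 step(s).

f(x) = x³ + 2x² - 5x - 8
x₀ = 1.0, x₁ = 3.03

Secant formula: x_{n+1} = x_n - f(x_n)(x_n - x_{n-1})/(f(x_n) - f(x_{n-1}))

Iteration 1:
  f(1.000000) = -10.000000
  f(3.030000) = 23.029927
  x_2 = 3.030000 - 23.029927×(3.030000 - 1.000000)/(23.029927 - (-10.000000))
       = 1.614594
Iteration 2:
  f(3.030000) = 23.029927
  f(1.614594) = -6.650034
  x_3 = 1.614594 - (-6.650034)×(1.614594 - 3.030000)/(-6.650034 - 23.029927)
       = 1.931727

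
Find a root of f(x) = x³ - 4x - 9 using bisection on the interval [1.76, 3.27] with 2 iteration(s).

f(x) = x³ - 4x - 9
Initial interval: [1.76, 3.27]

Iteration 1:
  c_1 = (1.760000 + 3.270000)/2 = 2.515000
  f(c_1) = f(2.515000) = -3.152059
  f(a) × f(c) ≥ 0, new interval: [2.515000, 3.270000]
Iteration 2:
  c_2 = (2.515000 + 3.270000)/2 = 2.892500
  f(c_2) = f(2.892500) = 3.630264
  f(a) × f(c) < 0, new interval: [2.515000, 2.892500]

After 2 iteration(s), the approximation is c_2 = 2.892500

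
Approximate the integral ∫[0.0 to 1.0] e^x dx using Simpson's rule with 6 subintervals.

f(x) = e^x
a = 0.0, b = 1.0, n = 6
h = (b - a)/n = 0.166667

Simpson's rule: (h/3)[f(x₀) + 4f(x₁) + 2f(x₂) + ... + f(xₙ)]

x_0 = 0.0000, f(x_0) = 1.000000, coefficient = 1
x_1 = 0.1667, f(x_1) = 1.181360, coefficient = 4
x_2 = 0.3333, f(x_2) = 1.395612, coefficient = 2
x_3 = 0.5000, f(x_3) = 1.648721, coefficient = 4
x_4 = 0.6667, f(x_4) = 1.947734, coefficient = 2
x_5 = 0.8333, f(x_5) = 2.300976, coefficient = 4
x_6 = 1.0000, f(x_6) = 2.718282, coefficient = 1

I ≈ (0.166667/3) × 30.929205 = 1.718289
Exact value: 1.718282
Error: 0.000007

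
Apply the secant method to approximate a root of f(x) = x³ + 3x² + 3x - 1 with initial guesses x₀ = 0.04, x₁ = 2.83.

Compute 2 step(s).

f(x) = x³ + 3x² + 3x - 1
x₀ = 0.04, x₁ = 2.83

Secant formula: x_{n+1} = x_n - f(x_n)(x_n - x_{n-1})/(f(x_n) - f(x_{n-1}))

Iteration 1:
  f(0.040000) = -0.875136
  f(2.830000) = 54.181887
  x_2 = 2.830000 - 54.181887×(2.830000 - 0.040000)/(54.181887 - (-0.875136))
       = 0.084347
Iteration 2:
  f(2.830000) = 54.181887
  f(0.084347) = -0.725015
  x_3 = 0.084347 - (-0.725015)×(0.084347 - 2.830000)/(-0.725015 - 54.181887)
       = 0.120602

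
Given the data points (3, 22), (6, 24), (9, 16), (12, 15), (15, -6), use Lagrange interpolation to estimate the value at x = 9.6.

Lagrange interpolation formula:
P(x) = Σ yᵢ × Lᵢ(x)
where Lᵢ(x) = Π_{j≠i} (x - xⱼ)/(xᵢ - xⱼ)

L_0(9.6) = (9.6 - 6)/(3 - 6) × (9.6 - 9)/(3 - 9) × (9.6 - 12)/(3 - 12) × (9.6 - 15)/(3 - 15) = 0.014400
L_1(9.6) = (9.6 - 3)/(6 - 3) × (9.6 - 9)/(6 - 9) × (9.6 - 12)/(6 - 12) × (9.6 - 15)/(6 - 15) = -0.105600
L_2(9.6) = (9.6 - 3)/(9 - 3) × (9.6 - 6)/(9 - 6) × (9.6 - 12)/(9 - 12) × (9.6 - 15)/(9 - 15) = 0.950400
L_3(9.6) = (9.6 - 3)/(12 - 3) × (9.6 - 6)/(12 - 6) × (9.6 - 9)/(12 - 9) × (9.6 - 15)/(12 - 15) = 0.158400
L_4(9.6) = (9.6 - 3)/(15 - 3) × (9.6 - 6)/(15 - 6) × (9.6 - 9)/(15 - 9) × (9.6 - 12)/(15 - 12) = -0.017600

P(9.6) = 22×L_0(9.6) + 24×L_1(9.6) + 16×L_2(9.6) + 15×L_3(9.6) + (-6)×L_4(9.6)
P(9.6) = 15.470400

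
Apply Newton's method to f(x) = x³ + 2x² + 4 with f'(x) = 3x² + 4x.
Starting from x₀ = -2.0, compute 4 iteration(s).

f(x) = x³ + 2x² + 4
f'(x) = 3x² + 4x
x₀ = -2.0

Newton-Raphson formula: x_{n+1} = x_n - f(x_n)/f'(x_n)

Iteration 1:
  f(-2.000000) = 4.000000
  f'(-2.000000) = 4.000000
  x_1 = -2.000000 - 4.000000/4.000000 = -3.000000
Iteration 2:
  f(-3.000000) = -5.000000
  f'(-3.000000) = 15.000000
  x_2 = -3.000000 - (-5.000000)/15.000000 = -2.666667
Iteration 3:
  f(-2.666667) = -0.740741
  f'(-2.666667) = 10.666667
  x_3 = -2.666667 - (-0.740741)/10.666667 = -2.597222
Iteration 4:
  f(-2.597222) = -0.028600
  f'(-2.597222) = 9.847801
  x_4 = -2.597222 - (-0.028600)/9.847801 = -2.594318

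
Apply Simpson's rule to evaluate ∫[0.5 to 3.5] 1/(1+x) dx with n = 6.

f(x) = 1/(1+x)
a = 0.5, b = 3.5, n = 6
h = (b - a)/n = 0.500000

Simpson's rule: (h/3)[f(x₀) + 4f(x₁) + 2f(x₂) + ... + f(xₙ)]

x_0 = 0.5000, f(x_0) = 0.666667, coefficient = 1
x_1 = 1.0000, f(x_1) = 0.500000, coefficient = 4
x_2 = 1.5000, f(x_2) = 0.400000, coefficient = 2
x_3 = 2.0000, f(x_3) = 0.333333, coefficient = 4
x_4 = 2.5000, f(x_4) = 0.285714, coefficient = 2
x_5 = 3.0000, f(x_5) = 0.250000, coefficient = 4
x_6 = 3.5000, f(x_6) = 0.222222, coefficient = 1

I ≈ (0.500000/3) × 6.593651 = 1.098942
Exact value: 1.098612
Error: 0.000330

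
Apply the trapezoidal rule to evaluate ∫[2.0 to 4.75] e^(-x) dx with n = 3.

f(x) = e^(-x)
a = 2.0, b = 4.75, n = 3
h = (b - a)/n = 0.916667

Trapezoidal rule: (h/2)[f(x₀) + 2f(x₁) + 2f(x₂) + ... + f(xₙ)]

x_0 = 2.0000, f(x_0) = 0.135335, coefficient = 1
x_1 = 2.9167, f(x_1) = 0.054114, coefficient = 2
x_2 = 3.8333, f(x_2) = 0.021637, coefficient = 2
x_3 = 4.7500, f(x_3) = 0.008652, coefficient = 1

I ≈ (0.916667/2) × 0.295489 = 0.135433
Exact value: 0.126684
Error: 0.008749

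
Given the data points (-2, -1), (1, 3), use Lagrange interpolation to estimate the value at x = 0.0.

Lagrange interpolation formula:
P(x) = Σ yᵢ × Lᵢ(x)
where Lᵢ(x) = Π_{j≠i} (x - xⱼ)/(xᵢ - xⱼ)

L_0(0.0) = (0.0 - 1)/(-2 - 1) = 0.333333
L_1(0.0) = (0.0 - (-2))/(1 - (-2)) = 0.666667

P(0.0) = (-1)×L_0(0.0) + 3×L_1(0.0)
P(0.0) = 1.666667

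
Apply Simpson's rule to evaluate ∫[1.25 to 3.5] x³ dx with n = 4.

f(x) = x³
a = 1.25, b = 3.5, n = 4
h = (b - a)/n = 0.562500

Simpson's rule: (h/3)[f(x₀) + 4f(x₁) + 2f(x₂) + ... + f(xₙ)]

x_0 = 1.2500, f(x_0) = 1.953125, coefficient = 1
x_1 = 1.8125, f(x_1) = 5.954346, coefficient = 4
x_2 = 2.3750, f(x_2) = 13.396484, coefficient = 2
x_3 = 2.9375, f(x_3) = 25.347412, coefficient = 4
x_4 = 3.5000, f(x_4) = 42.875000, coefficient = 1

I ≈ (0.562500/3) × 196.828125 = 36.905273
Exact value: 36.905273
Error: 0.000000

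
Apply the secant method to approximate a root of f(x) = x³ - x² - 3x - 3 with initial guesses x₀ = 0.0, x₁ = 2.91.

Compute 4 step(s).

f(x) = x³ - x² - 3x - 3
x₀ = 0.0, x₁ = 2.91

Secant formula: x_{n+1} = x_n - f(x_n)(x_n - x_{n-1})/(f(x_n) - f(x_{n-1}))

Iteration 1:
  f(0.000000) = -3.000000
  f(2.910000) = 4.444071
  x_2 = 2.910000 - 4.444071×(2.910000 - 0.000000)/(4.444071 - (-3.000000))
       = 1.172745
Iteration 2:
  f(2.910000) = 4.444071
  f(1.172745) = -6.280654
  x_3 = 1.172745 - (-6.280654)×(1.172745 - 2.910000)/(-6.280654 - 4.444071)
       = 2.190123
Iteration 3:
  f(1.172745) = -6.280654
  f(2.190123) = -3.861779
  x_4 = 2.190123 - (-3.861779)×(2.190123 - 1.172745)/(-3.861779 - (-6.280654))
       = 3.814385
Iteration 4:
  f(2.190123) = -3.861779
  f(3.814385) = 26.504839
  x_5 = 3.814385 - 26.504839×(3.814385 - 2.190123)/(26.504839 - (-3.861779))
       = 2.396683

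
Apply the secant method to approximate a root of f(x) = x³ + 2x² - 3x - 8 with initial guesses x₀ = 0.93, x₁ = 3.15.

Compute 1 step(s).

f(x) = x³ + 2x² - 3x - 8
x₀ = 0.93, x₁ = 3.15

Secant formula: x_{n+1} = x_n - f(x_n)(x_n - x_{n-1})/(f(x_n) - f(x_{n-1}))

Iteration 1:
  f(0.930000) = -8.255843
  f(3.150000) = 33.650875
  x_2 = 3.150000 - 33.650875×(3.150000 - 0.930000)/(33.650875 - (-8.255843))
       = 1.367352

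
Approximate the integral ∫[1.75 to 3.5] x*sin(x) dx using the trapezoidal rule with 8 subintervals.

f(x) = x*sin(x)
a = 1.75, b = 3.5, n = 8
h = (b - a)/n = 0.218750

Trapezoidal rule: (h/2)[f(x₀) + 2f(x₁) + 2f(x₂) + ... + f(xₙ)]

x_0 = 1.7500, f(x_0) = 1.721975, coefficient = 1
x_1 = 1.9688, f(x_1) = 1.814904, coefficient = 2
x_2 = 2.1875, f(x_2) = 1.784539, coefficient = 2
x_3 = 2.4062, f(x_3) = 1.614212, coefficient = 2
x_4 = 2.6250, f(x_4) = 1.296541, coefficient = 2
x_5 = 2.8438, f(x_5) = 0.834523, coefficient = 2
x_6 = 3.0625, f(x_6) = 0.241969, coefficient = 2
x_7 = 3.2812, f(x_7) = -0.456762, coefficient = 2
x_8 = 3.5000, f(x_8) = -1.227741, coefficient = 1

I ≈ (0.218750/2) × 14.754083 = 1.613728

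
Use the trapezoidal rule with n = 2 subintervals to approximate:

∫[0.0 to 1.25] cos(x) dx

f(x) = cos(x)
a = 0.0, b = 1.25, n = 2
h = (b - a)/n = 0.625000

Trapezoidal rule: (h/2)[f(x₀) + 2f(x₁) + 2f(x₂) + ... + f(xₙ)]

x_0 = 0.0000, f(x_0) = 1.000000, coefficient = 1
x_1 = 0.6250, f(x_1) = 0.810963, coefficient = 2
x_2 = 1.2500, f(x_2) = 0.315322, coefficient = 1

I ≈ (0.625000/2) × 2.937249 = 0.917890
Exact value: 0.948985
Error: 0.031094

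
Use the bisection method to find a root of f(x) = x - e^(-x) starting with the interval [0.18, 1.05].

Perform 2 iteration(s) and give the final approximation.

f(x) = x - e^(-x)
Initial interval: [0.18, 1.05]

Iteration 1:
  c_1 = (0.180000 + 1.050000)/2 = 0.615000
  f(c_1) = f(0.615000) = 0.074359
  f(a) × f(c) < 0, new interval: [0.180000, 0.615000]
Iteration 2:
  c_2 = (0.180000 + 0.615000)/2 = 0.397500
  f(c_2) = f(0.397500) = -0.274498
  f(a) × f(c) ≥ 0, new interval: [0.397500, 0.615000]

After 2 iteration(s), the approximation is c_2 = 0.397500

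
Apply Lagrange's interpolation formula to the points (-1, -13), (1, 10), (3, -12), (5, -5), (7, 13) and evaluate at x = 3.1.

Lagrange interpolation formula:
P(x) = Σ yᵢ × Lᵢ(x)
where Lᵢ(x) = Π_{j≠i} (x - xⱼ)/(xᵢ - xⱼ)

L_0(3.1) = (3.1 - 1)/(-1 - 1) × (3.1 - 3)/(-1 - 3) × (3.1 - 5)/(-1 - 5) × (3.1 - 7)/(-1 - 7) = 0.004052
L_1(3.1) = (3.1 - (-1))/(1 - (-1)) × (3.1 - 3)/(1 - 3) × (3.1 - 5)/(1 - 5) × (3.1 - 7)/(1 - 7) = -0.031647
L_2(3.1) = (3.1 - (-1))/(3 - (-1)) × (3.1 - 1)/(3 - 1) × (3.1 - 5)/(3 - 5) × (3.1 - 7)/(3 - 7) = 0.996877
L_3(3.1) = (3.1 - (-1))/(5 - (-1)) × (3.1 - 1)/(5 - 1) × (3.1 - 3)/(5 - 3) × (3.1 - 7)/(5 - 7) = 0.034978
L_4(3.1) = (3.1 - (-1))/(7 - (-1)) × (3.1 - 1)/(7 - 1) × (3.1 - 3)/(7 - 3) × (3.1 - 5)/(7 - 5) = -0.004260

P(3.1) = (-13)×L_0(3.1) + 10×L_1(3.1) + (-12)×L_2(3.1) + (-5)×L_3(3.1) + 13×L_4(3.1)
P(3.1) = -12.561941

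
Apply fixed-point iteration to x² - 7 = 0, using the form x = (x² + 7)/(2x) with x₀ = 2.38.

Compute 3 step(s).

Equation: x² - 7 = 0
Fixed-point form: x = (x² + 7)/(2x)
x₀ = 2.38

x_1 = g(2.380000) = 2.660588
x_2 = g(2.660588) = 2.645793
x_3 = g(2.645793) = 2.645751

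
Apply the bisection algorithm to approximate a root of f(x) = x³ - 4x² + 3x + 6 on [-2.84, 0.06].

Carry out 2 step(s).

f(x) = x³ - 4x² + 3x + 6
Initial interval: [-2.84, 0.06]

Iteration 1:
  c_1 = (-2.840000 + 0.060000)/2 = -1.390000
  f(c_1) = f(-1.390000) = -8.584019
  f(a) × f(c) ≥ 0, new interval: [-1.390000, 0.060000]
Iteration 2:
  c_2 = (-1.390000 + 0.060000)/2 = -0.665000
  f(c_2) = f(-0.665000) = 1.942020
  f(a) × f(c) < 0, new interval: [-1.390000, -0.665000]

After 2 iteration(s), the approximation is c_2 = -0.665000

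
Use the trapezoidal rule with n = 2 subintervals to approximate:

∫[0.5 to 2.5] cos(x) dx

f(x) = cos(x)
a = 0.5, b = 2.5, n = 2
h = (b - a)/n = 1.000000

Trapezoidal rule: (h/2)[f(x₀) + 2f(x₁) + 2f(x₂) + ... + f(xₙ)]

x_0 = 0.5000, f(x_0) = 0.877583, coefficient = 1
x_1 = 1.5000, f(x_1) = 0.070737, coefficient = 2
x_2 = 2.5000, f(x_2) = -0.801144, coefficient = 1

I ≈ (1.000000/2) × 0.217913 = 0.108957
Exact value: 0.119047
Error: 0.010090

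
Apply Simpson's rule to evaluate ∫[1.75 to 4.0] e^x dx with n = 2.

f(x) = e^x
a = 1.75, b = 4.0, n = 2
h = (b - a)/n = 1.125000

Simpson's rule: (h/3)[f(x₀) + 4f(x₁) + 2f(x₂) + ... + f(xₙ)]

x_0 = 1.7500, f(x_0) = 5.754603, coefficient = 1
x_1 = 2.8750, f(x_1) = 17.725424, coefficient = 4
x_2 = 4.0000, f(x_2) = 54.598150, coefficient = 1

I ≈ (1.125000/3) × 131.254449 = 49.220418
Exact value: 48.843547
Error: 0.376871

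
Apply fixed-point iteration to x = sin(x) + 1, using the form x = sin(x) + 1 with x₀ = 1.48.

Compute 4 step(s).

Equation: x = sin(x) + 1
Fixed-point form: x = sin(x) + 1
x₀ = 1.48

x_1 = g(1.480000) = 1.995881
x_2 = g(1.995881) = 1.911004
x_3 = g(1.911004) = 1.942685
x_4 = g(1.942685) = 1.931643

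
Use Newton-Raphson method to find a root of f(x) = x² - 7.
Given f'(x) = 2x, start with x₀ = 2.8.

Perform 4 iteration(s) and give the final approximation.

f(x) = x² - 7
f'(x) = 2x
x₀ = 2.8

Newton-Raphson formula: x_{n+1} = x_n - f(x_n)/f'(x_n)

Iteration 1:
  f(2.800000) = 0.840000
  f'(2.800000) = 5.600000
  x_1 = 2.800000 - 0.840000/5.600000 = 2.650000
Iteration 2:
  f(2.650000) = 0.022500
  f'(2.650000) = 5.300000
  x_2 = 2.650000 - 0.022500/5.300000 = 2.645755
Iteration 3:
  f(2.645755) = 0.000018
  f'(2.645755) = 5.291509
  x_3 = 2.645755 - 0.000018/5.291509 = 2.645751
Iteration 4:
  f(2.645751) = 0.000000
  f'(2.645751) = 5.291503
  x_4 = 2.645751 - 0.000000/5.291503 = 2.645751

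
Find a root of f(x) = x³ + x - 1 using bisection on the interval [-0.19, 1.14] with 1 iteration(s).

f(x) = x³ + x - 1
Initial interval: [-0.19, 1.14]

Iteration 1:
  c_1 = (-0.190000 + 1.140000)/2 = 0.475000
  f(c_1) = f(0.475000) = -0.417828
  f(a) × f(c) ≥ 0, new interval: [0.475000, 1.140000]

After 1 iteration(s), the approximation is c_1 = 0.475000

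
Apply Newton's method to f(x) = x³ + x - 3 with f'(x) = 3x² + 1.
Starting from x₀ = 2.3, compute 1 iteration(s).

f(x) = x³ + x - 3
f'(x) = 3x² + 1
x₀ = 2.3

Newton-Raphson formula: x_{n+1} = x_n - f(x_n)/f'(x_n)

Iteration 1:
  f(2.300000) = 11.467000
  f'(2.300000) = 16.870000
  x_1 = 2.300000 - 11.467000/16.870000 = 1.620273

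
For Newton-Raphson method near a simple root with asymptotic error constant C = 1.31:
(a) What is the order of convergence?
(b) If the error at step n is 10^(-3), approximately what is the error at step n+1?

(a) Newton-Raphson has quadratic (order 2) convergence near simple roots.
    This means |e_{n+1}| ≈ C|e_n|².

(b) With |e_n| = 10^(-3) and C = 1.31:
    |e_{n+1}| ≈ 1.31 × (10^(-3))² = 1.31 × 10^(-6)

(a) 2 (quadratic); (b) |e_{n+1}| ≈ 1.310e-06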